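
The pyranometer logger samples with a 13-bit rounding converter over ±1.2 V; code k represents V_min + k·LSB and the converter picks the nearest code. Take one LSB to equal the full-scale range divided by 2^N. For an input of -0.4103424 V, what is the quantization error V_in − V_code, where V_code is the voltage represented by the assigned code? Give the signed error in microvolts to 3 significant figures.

+107 µV

The full-scale span is 1.2 − (-1.2) = 2.4 V. LSB = 2.4 V / 2^13 ≈ 293.0 µV.
(-0.4103424 − (-1.2)) / LSB = 0.7896576 × 8192/2.4 = 2695.3646. Nearest integer: k = 2695.
V_code = -1.2 + (2695/8192) × 2.4 = -0.4104492188 V.
e = -0.4103424 − (-0.4104492188) = +107 µV.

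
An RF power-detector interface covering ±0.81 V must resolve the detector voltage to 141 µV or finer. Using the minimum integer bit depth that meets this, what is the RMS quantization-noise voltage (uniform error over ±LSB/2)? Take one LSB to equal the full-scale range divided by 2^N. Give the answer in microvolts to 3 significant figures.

28.5 µV

Full-scale range = 0.81 V − (-0.81 V) = 1.62 V.
Need 2^N ≥ 1.62 V / 141 µV = 11490 → N_min = 14.
LSB = 1.62 V ÷ 2^14 = 1.62/16384 V = 98.877 µV.
σ_q = LSB/√12 = 98.877 µV/3.4641 = 28.5 µV.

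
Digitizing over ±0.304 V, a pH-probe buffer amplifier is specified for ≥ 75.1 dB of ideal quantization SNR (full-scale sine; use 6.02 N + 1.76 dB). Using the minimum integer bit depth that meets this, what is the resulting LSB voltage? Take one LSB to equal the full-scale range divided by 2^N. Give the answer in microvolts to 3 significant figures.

The full-scale span is 0.304 − (-0.304) = 0.608 V.
N ≥ (75.1 − 1.76)/6.02 = 12.183 → N_min = 13.
One LSB is 0.608 V / 8192 = 74.2 µV.

74.2 µV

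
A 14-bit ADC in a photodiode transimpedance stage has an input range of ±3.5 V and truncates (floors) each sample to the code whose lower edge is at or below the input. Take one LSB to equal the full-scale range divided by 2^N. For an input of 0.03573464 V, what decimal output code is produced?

Range = 3.5 − (-3.5) = 7 V. LSB = 7 V / 2^14 ≈ 427.2 µV.
V_in − V_min = 0.03573464 − (-3.5) = 3.53573464 V.
Divide by LSB: 3.53573464 × 16384/7 = 8275.6395.
Truncating gives code 8275.

8275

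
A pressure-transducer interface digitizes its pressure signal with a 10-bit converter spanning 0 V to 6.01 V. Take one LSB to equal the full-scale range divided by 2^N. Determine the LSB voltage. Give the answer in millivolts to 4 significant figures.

Full-scale range = 6.01 V.
Number of codes = 2^10 = 1024.
Step size = 6.01/1024 V = 5.869 mV.

5.869 mV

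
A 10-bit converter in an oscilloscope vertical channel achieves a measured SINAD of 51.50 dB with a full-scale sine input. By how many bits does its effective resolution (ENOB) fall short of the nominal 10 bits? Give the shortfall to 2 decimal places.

Effective bits = (51.50 − 1.76)/6.02 = 8.2625.
Shortfall = 10 − 8.2625 = 1.7375 bits.

1.74 bits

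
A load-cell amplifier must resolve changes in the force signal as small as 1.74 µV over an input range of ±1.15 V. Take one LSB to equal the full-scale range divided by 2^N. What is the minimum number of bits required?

The full-scale span is 1.15 − (-1.15) = 2.3 V.
Levels needed ≥ 2.3/1.74 µV = 1.322e6. 2^21 = 2097152 suffices, so N_min = 21.

21 bits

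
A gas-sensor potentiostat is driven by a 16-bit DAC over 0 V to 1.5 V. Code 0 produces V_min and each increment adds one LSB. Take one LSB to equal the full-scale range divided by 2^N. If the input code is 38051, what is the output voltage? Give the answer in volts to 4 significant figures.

0.8709 V

Range is 1.5 V. LSB = 1.5 V / 2^16.
V_out = V_min + code × LSB = 0 V + 38051 × 1.5 V / 65536
      = 0 + 0.870918 = 0.870918 V.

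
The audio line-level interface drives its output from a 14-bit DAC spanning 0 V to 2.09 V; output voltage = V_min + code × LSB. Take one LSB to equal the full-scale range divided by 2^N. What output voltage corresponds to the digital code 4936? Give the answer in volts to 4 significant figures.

0.6297 V

Full-scale range = 2.09 V. LSB = 2.09 V / 2^14.
V_out = V_min + code × LSB = 0 V + 4936 × 2.09 V / 16384
      = 0 V + 0.629653 V = 0.629653 V.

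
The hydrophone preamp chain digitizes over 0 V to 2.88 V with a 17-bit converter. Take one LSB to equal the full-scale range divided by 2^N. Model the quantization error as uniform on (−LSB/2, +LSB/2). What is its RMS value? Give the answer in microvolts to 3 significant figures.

6.34 µV

Range is 2.88 V.
One LSB is 2.88 V / 131072 = 21.973 µV.
For a uniform distribution on [−LSB/2, +LSB/2], V_rms = LSB/√12 = 21.973 µV/3.4641 = 6.34 µV.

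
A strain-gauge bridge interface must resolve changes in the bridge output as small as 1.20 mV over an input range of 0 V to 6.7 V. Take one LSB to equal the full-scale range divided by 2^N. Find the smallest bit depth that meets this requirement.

V_FS = 6.7 V.
Levels needed ≥ 6.7/1.20 mV = 5583. 2^13 = 8192 suffices, so N_min = 13.

13 bits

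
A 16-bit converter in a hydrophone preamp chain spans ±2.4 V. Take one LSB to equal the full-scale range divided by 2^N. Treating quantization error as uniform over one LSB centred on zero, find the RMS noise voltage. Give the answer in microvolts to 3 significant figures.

Range = 2.4 − (-2.4) = 4.8 V.
One LSB is 4.8 V / 65536 = 73.242 µV.
RMS of a uniform error over width LSB is LSB/√12 = 21.1 µV.

21.1 µV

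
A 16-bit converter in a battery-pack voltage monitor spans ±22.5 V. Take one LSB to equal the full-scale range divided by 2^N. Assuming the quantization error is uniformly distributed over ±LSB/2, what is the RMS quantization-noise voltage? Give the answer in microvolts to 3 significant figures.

Span: 22.5 V − (-22.5 V) = 45 V.
LSB = 45 V / 2^16 = 0.68665 mV.
V_rms = LSB/√12 = 0.68665 mV / √12 = 198 µV.

198 µV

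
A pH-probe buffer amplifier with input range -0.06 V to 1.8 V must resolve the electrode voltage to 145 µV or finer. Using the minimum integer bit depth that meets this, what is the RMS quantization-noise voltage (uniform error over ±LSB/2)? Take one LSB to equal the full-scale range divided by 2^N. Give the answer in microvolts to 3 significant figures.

Full-scale range = 1.8 V − (-0.06 V) = 1.86 V.
1.86 V / 145 µV = 12830. Since 2^13 = 8192 and 2^14 = 16384, N = 14.
Step size = 1.86/16384 V = 113.53 µV.
σ_q = LSB/√12 = 113.53 µV/3.4641 = 32.8 µV.

32.8 µV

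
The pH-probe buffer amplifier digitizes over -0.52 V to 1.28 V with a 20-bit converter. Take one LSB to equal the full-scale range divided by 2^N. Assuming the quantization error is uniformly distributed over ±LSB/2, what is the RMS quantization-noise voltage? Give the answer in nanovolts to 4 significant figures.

495.5 nV

Range = 1.28 − (-0.52) = 1.8 V.
One LSB is 1.8 V / 1048576 = 1.71661 µV.
V_rms = LSB/√12 = 1.71661 µV / √12 = 495.5 nV.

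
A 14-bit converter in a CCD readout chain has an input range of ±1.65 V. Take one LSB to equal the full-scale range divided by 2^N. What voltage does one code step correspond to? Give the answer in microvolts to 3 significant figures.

The full-scale span is 1.65 − (-1.65) = 3.3 V.
There are 2^14 = 16384 steps.
LSB = 3.3 V ÷ 2^14 = 3.3/16384 V = 201 µV.

201 µV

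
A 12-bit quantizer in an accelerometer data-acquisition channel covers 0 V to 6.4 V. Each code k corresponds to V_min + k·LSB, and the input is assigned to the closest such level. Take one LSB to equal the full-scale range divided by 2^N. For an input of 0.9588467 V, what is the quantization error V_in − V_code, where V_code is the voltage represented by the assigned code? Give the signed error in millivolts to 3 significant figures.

V_FS = 6.4 V. LSB = 6.4 V / 2^12 ≈ 1.563 mV.
(V_in − V_min)/LSB = (0.9588467 − (0)) × 4096/6.4 = 613.6619 → nearest code k = 614.
V_code = V_min + k × range/2^12 = 0 + 614 × 6.4/4096 = 0.9593750000 V.
V_in − V_code = 0.9588467 − (0.9593750000) = −0.528 mV.

−0.528 mV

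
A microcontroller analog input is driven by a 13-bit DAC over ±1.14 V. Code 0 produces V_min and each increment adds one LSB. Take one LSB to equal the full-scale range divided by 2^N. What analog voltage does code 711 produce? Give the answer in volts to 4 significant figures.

Span: 1.14 V − (-1.14 V) = 2.28 V. LSB = 2.28 V / 2^13.
V_out = -1.14 + 711 × (2.28/8192) V
      = -1.14 V + 0.197886 V = -0.942114 V.

-0.9421 V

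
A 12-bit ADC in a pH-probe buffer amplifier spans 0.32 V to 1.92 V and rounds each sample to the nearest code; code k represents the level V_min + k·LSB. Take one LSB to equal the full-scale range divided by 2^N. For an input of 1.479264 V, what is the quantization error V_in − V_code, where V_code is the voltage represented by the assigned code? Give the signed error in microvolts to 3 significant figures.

Full-scale range = 1.92 V − (0.32 V) = 1.6 V. LSB = 1.6 V / 2^12 ≈ 390.6 µV.
Position in LSBs: (1.479264 − (0.32)) × 4096/1.6 = 2967.7158; rounding gives k = 2968.
Reconstructed level: 0.32 + 2968 × 1.6/4096 V = 1.479375000 V.
e = 1.479264 − (1.479375000) = −111 µV.

−111 µV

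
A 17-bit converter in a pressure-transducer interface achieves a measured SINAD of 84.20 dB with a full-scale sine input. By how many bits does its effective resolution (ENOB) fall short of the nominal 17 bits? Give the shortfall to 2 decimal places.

N_eff = (84.20 − 1.76)/6.02 = 13.6944 bits.
17 − 13.6944 = 3.31 bits below nominal.

3.31 bits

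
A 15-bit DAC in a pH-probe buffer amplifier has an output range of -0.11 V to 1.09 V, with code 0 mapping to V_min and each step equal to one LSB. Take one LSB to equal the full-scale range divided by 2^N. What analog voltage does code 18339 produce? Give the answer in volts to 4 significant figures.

Full-scale range = 1.09 V − (-0.11 V) = 1.2 V. LSB = 1.2 V / 2^15.
V_out = -0.11 + 18339 × (1.2/32768) V
      = -0.11 V + 0.671594 V = 0.561594 V.

0.5616 V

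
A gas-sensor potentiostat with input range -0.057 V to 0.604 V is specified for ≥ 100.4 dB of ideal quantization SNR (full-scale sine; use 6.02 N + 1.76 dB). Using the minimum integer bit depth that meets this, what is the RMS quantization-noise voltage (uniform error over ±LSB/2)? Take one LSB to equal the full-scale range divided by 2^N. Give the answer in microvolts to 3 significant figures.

Full-scale range = 0.604 V − (-0.057 V) = 0.661 V.
N ≥ (100.4 − 1.76)/6.02 = 16.385 → N_min = 17.
LSB = 0.661 V / 2^17 = 5.0430 µV.
σ_q = LSB/√12 = 5.0430 µV/3.4641 = 1.46 µV.

1.46 µV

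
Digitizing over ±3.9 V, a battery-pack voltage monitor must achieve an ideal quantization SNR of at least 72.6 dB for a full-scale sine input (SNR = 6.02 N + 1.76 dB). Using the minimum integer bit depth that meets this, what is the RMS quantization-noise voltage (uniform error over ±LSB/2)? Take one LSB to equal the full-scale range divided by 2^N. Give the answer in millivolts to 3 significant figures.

Span: 3.9 V − (-3.9 V) = 7.8 V.
N ≥ (72.6 − 1.76)/6.02 = 11.767 → N_min = 12.
LSB = 7.8 V / 2^12 = 1.9043 mV.
RMS noise = LSB/√12 = 0.550 mV.

0.550 mV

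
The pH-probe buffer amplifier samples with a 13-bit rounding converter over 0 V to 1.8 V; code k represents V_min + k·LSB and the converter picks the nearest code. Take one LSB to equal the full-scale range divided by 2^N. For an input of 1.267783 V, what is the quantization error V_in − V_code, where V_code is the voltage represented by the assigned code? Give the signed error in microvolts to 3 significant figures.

Full-scale range = 1.8 V. LSB = 1.8 V / 2^13 ≈ 219.7 µV.
(V_in − V_min)/LSB = (1.267783 − (0)) × 8192/1.8 = 5769.8213 → nearest code k = 5770.
V_code = 0 + (5770/8192) × 1.8 = 1.267822266 V.
Error = V_in − V_code = 1.267783 − (1.267822266) = −39.3 µV.

−39.3 µV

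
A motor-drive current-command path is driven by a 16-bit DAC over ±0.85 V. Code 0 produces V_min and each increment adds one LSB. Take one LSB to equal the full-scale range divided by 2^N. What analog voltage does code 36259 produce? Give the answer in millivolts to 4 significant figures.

90.56 mV

Full-scale range = 0.85 V − (-0.85 V) = 1.7 V. LSB = 1.7 V / 2^16.
V_out = -0.85 + 36259 × (1.7/65536) V
      = -0.85 V + 0.940556 V = 0.0905563 V.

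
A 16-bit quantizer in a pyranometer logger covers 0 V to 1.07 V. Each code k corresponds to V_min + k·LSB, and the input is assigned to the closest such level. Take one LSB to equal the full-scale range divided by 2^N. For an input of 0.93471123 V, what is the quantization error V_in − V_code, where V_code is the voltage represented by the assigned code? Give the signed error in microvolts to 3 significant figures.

−4.04 µV

Span = 1.07 V. LSB = 1.07 V / 2^16 ≈ 16.33 µV.
Position in LSBs: (0.93471123 − (0)) × 65536/1.07 = 57249.7525; rounding gives k = 57250.
V_code = 0 + (57250/65536) × 1.07 = 0.93471527100 V.
V_in − V_code = 0.93471123 − (0.93471527100) = −4.04 µV.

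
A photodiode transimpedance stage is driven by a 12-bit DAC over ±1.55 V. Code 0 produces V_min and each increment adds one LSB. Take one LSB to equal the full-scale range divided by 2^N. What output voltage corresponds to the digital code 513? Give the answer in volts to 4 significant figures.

-1.162 V

The full-scale span is 1.55 − (-1.55) = 3.1 V. LSB = 3.1 V / 2^12.
V_out = -1.55 + 513 × (3.1/4096) V
      = -1.55 V + 0.388257 V = -1.16174 V.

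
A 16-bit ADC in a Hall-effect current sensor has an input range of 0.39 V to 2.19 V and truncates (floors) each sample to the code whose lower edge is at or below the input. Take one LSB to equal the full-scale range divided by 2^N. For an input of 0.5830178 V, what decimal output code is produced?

7027

Span: 2.19 V − (0.39 V) = 1.8 V. LSB = 1.8 V / 2^16 ≈ 27.47 µV.
(V_in − V_min) × 2^16/range = (0.5830178 − (0.39)) × 65536/1.8 = 7027.564.
Floor → code = 7027.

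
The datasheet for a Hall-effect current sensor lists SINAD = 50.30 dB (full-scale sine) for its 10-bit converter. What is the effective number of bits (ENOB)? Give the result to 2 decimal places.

8.06 bits

ENOB = (50.30 − 1.76)/6.02 = 8.0631 bits.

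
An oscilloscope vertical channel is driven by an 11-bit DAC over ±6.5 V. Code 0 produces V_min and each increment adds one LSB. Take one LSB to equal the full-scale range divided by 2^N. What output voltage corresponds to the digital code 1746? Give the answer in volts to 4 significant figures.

4.583 V

The full-scale span is 6.5 − (-6.5) = 13 V. LSB = 13 V / 2^11.
V_out = V_min + code × LSB = -6.5 V + 1746 × 13 V / 2048
      = -6.5 V + 11.0830 V = 4.58301 V.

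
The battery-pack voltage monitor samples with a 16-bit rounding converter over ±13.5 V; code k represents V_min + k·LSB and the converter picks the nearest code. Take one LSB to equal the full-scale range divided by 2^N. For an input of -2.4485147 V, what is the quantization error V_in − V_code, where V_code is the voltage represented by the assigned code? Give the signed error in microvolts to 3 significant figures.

The full-scale span is 13.5 − (-13.5) = 27 V. LSB = 27 V / 2^16 ≈ 412.0 µV.
Position in LSBs: (-2.4485147 − (-13.5)) × 65536/27 = 26824.8200; rounding gives k = 26825.
V_code = V_min + k × range/2^16 = -13.5 + 26825 × 27/65536 = -2.4484405518 V.
V_in − V_code = -2.4485147 − (-2.4484405518) = −74.1 µV.

−74.1 µV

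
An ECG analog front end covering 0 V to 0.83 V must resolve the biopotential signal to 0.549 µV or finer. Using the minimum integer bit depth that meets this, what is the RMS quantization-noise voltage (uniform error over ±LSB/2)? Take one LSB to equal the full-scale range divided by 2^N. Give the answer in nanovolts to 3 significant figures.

Span = 0.83 V.
Required number of levels: 0.83/0.549 µV = 1.5118e6; smallest N with 2^N ≥ that is 21.
One LSB is 0.83 V / 2097152 = 395.77 nV.
V_rms = LSB/√12 = 114 nV.

114 nV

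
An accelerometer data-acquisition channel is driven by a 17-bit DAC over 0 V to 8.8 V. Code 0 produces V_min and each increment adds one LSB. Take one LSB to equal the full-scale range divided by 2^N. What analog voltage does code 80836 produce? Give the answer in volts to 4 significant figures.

5.427 V

Range is 8.8 V. LSB = 8.8 V / 2^17.
V_out = 0 + 80836 × (8.8/131072) V
      = 0 V + 5.42722 V = 5.42722 V.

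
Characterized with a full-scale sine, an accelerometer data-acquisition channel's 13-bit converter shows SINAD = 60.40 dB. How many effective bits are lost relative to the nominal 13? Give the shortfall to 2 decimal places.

Effective bits = (60.40 − 1.76)/6.02 = 9.7409.
13 − 9.7409 = 3.26 bits below nominal.

3.26 bits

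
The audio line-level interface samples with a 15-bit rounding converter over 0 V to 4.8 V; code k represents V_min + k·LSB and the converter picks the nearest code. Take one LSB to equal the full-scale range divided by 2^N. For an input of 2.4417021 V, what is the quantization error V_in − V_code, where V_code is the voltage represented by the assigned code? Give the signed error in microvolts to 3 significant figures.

−45.9 µV

V_FS = 4.8 V. LSB = 4.8 V / 2^15 ≈ 146.5 µV.
(2.4417021 − (0)) / LSB = 2.4417021 × 32768/4.8 = 16668.6863. Nearest integer: k = 16669.
Reconstructed level: 0 + 16669 × 4.8/32768 V = 2.4417480469 V.
e = 2.4417021 − (2.4417480469) = −45.9 µV.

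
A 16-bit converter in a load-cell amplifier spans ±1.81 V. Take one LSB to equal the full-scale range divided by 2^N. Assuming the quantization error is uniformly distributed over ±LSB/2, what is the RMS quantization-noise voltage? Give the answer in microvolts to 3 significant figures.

15.9 µV

The full-scale span is 1.81 − (-1.81) = 3.62 V.
LSB = 3.62 V / 2^16 = 55.237 µV.
RMS of a uniform error over width LSB is LSB/√12 = 15.9 µV.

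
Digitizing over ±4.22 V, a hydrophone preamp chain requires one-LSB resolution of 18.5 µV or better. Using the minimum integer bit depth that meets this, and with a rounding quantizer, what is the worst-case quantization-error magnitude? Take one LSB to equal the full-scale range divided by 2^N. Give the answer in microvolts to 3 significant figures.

Span: 4.22 V − (-4.22 V) = 8.44 V.
Levels needed ≥ 8.44/18.5 µV = 456200. 2^19 = 524288 suffices, so N_min = 19.
One LSB is 8.44 V / 524288 = 16.098 µV.
Half an LSB is 8.05 µV.

8.05 µV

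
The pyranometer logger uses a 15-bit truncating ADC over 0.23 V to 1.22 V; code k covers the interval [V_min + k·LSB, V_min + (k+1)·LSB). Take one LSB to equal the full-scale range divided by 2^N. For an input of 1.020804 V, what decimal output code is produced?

26174

Span: 1.22 V − (0.23 V) = 0.99 V. LSB = 0.99 V / 2^15 ≈ 30.21 µV.
V_in − V_min = 1.020804 − (0.23) = 0.790804 V.
Divide by LSB: 0.790804 × 32768/0.99 = 26174.8136.
Truncating gives code 26174.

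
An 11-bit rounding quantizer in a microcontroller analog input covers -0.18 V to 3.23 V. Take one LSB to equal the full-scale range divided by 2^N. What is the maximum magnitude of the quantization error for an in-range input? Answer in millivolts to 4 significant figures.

0.8325 mV

Range = 3.23 − (-0.18) = 3.41 V.
LSB = 3.41 V / 2^11 = 1.66504 mV.
|e|_max = LSB/2 = 0.8325 mV.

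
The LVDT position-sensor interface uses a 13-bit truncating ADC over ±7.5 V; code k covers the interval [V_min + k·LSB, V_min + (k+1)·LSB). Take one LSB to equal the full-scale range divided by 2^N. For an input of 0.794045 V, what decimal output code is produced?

Full-scale range = 7.5 V − (-7.5 V) = 15 V. LSB = 15 V / 2^13 ≈ 1.831 mV.
V_in − V_min = 0.794045 − (-7.5) = 8.294045 V.
Divide by LSB: 8.294045 × 8192/15 = 4529.6544.
Truncating gives code 4529.

4529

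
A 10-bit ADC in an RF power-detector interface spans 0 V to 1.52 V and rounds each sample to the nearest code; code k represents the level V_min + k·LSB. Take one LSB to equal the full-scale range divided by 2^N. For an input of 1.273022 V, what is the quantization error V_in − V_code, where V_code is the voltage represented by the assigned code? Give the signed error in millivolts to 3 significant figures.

−0.572 mV

V_FS = 1.52 V. LSB = 1.52 V / 2^10 ≈ 1.484 mV.
Position in LSBs: (1.273022 − (0)) × 1024/1.52 = 857.6148; rounding gives k = 858.
V_code = 0 + (858/1024) × 1.52 = 1.273593750 V.
Error = V_in − V_code = 1.273022 − (1.273593750) = −0.572 mV.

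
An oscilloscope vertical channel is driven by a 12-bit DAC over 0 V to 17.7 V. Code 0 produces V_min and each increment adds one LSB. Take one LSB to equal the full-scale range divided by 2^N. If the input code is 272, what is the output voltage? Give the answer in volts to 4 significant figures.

Span = 17.7 V. LSB = 17.7 V / 2^12.
Output = V_min + (272/4096) × range = 0 + 0.0664063 × 17.7 V
      = 0 + 1.17539 = 1.17539 V.

1.175 V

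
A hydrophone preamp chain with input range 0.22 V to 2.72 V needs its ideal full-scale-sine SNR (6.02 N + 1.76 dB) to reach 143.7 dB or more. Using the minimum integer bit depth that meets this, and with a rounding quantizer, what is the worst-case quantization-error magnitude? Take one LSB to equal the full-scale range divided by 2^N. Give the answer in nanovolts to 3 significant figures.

74.5 nV

The full-scale span is 2.72 − (0.22) = 2.5 V.
N ≥ (143.7 − 1.76)/6.02 = 23.578 → N_min = 24.
LSB = 2.5 V ÷ 2^24 = 2.5/16777216 V = 149.01 nV.
|e|_max = LSB/2 = 74.5 nV.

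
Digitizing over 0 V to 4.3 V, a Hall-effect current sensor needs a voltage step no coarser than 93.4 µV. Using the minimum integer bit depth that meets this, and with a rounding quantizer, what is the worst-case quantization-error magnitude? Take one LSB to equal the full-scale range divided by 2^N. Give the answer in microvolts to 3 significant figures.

32.8 µV

Span = 4.3 V.
Required number of levels: 4.3/93.4 µV = 46039; smallest N with 2^N ≥ that is 16.
LSB = 4.3 V ÷ 2^16 = 4.3/65536 V = 65.613 µV.
Half an LSB is 32.8 µV.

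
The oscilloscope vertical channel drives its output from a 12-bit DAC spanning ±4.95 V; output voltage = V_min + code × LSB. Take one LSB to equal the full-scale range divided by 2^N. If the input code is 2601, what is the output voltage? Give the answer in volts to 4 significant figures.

1.337 V

Range = 4.95 − (-4.95) = 9.9 V. LSB = 9.9 V / 2^12.
Output = V_min + (2601/4096) × range = -4.95 + 0.635010 × 9.9 V
      = -4.95 + 6.28660 = 1.33660 V.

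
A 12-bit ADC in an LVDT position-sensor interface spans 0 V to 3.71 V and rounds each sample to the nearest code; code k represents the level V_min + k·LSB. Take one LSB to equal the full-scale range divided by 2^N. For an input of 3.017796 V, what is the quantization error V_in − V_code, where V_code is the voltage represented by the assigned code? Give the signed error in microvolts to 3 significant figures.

Full-scale range = 3.71 V. LSB = 3.71 V / 2^12 ≈ 0.9058 mV.
(3.017796 − (0)) / LSB = 3.017796 × 4096/3.71 = 3331.7769. Nearest integer: k = 3332.
V_code = 0 + (3332/4096) × 3.71 = 3.017998047 V.
V_in − V_code = 3.017796 − (3.017998047) = −202 µV.

−202 µV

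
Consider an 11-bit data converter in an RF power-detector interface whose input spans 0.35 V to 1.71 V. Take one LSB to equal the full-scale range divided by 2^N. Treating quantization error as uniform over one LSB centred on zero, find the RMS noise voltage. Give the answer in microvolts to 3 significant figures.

192 µV

Range = 1.71 − (0.35) = 1.36 V.
LSB = 1.36 V / 2^11 = 0.66406 mV.
For a uniform distribution on [−LSB/2, +LSB/2], V_rms = LSB/√12 = 0.66406 mV/3.4641 = 192 µV.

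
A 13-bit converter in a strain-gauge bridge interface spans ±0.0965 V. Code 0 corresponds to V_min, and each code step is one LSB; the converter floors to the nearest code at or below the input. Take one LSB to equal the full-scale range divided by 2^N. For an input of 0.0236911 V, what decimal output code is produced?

5101

Range = 0.0965 − (-0.0965) = 0.193 V. LSB = 0.193 V / 2^13 ≈ 23.56 µV.
(V_in − V_min) × 2^13/range = (0.0236911 − (-0.0965)) × 8192/0.193 = 5101.583.
Floor → code = 5101.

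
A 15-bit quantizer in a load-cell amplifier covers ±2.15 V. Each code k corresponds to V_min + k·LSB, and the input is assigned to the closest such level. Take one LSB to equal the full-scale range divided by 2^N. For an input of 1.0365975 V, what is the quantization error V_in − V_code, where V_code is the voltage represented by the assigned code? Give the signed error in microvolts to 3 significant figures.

+46.6 µV

Full-scale range = 2.15 V − (-2.15 V) = 4.3 V. LSB = 4.3 V / 2^15 ≈ 131.2 µV.
Position in LSBs: (1.0365975 − (-2.15)) × 32768/4.3 = 24283.3551; rounding gives k = 24283.
V_code = -2.15 + (24283/32768) × 4.3 = 1.0365509033 V.
V_in − V_code = 1.0365975 − (1.0365509033) = +46.6 µV.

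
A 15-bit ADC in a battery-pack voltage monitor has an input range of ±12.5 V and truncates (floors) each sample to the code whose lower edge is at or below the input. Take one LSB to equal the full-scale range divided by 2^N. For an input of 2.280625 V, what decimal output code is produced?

19373

Span: 12.5 V − (-12.5 V) = 25 V. LSB = 25 V / 2^15 ≈ 0.7629 mV.
(V_in − V_min) × 2^15/range = (2.280625 − (-12.5)) × 32768/25 = 19373.261.
Floor → code = 19373.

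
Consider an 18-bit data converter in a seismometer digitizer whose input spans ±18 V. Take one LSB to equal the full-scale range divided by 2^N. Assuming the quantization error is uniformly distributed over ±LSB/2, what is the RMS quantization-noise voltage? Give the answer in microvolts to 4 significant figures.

Span: 18 V − (-18 V) = 36 V.
Step size = 36/262144 V = 137.329 µV.
σ_q = LSB/√12 = 137.329 µV/3.4641 = 39.64 µV.

39.64 µV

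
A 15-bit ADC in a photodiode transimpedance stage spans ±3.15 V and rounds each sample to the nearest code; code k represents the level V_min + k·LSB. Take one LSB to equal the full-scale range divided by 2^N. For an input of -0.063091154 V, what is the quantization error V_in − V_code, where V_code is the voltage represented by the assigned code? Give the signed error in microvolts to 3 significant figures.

The full-scale span is 3.15 − (-3.15) = 6.3 V. LSB = 6.3 V / 2^15 ≈ 192.3 µV.
(-0.063091154 − (-3.15)) / LSB = 3.086908846 × 32768/6.3 = 16055.8459. Nearest integer: k = 16056.
V_code = -3.15 + (16056/32768) × 6.3 = -0.063061523438 V.
e = -0.063091154 − (-0.063061523438) = −29.6 µV.

−29.6 µV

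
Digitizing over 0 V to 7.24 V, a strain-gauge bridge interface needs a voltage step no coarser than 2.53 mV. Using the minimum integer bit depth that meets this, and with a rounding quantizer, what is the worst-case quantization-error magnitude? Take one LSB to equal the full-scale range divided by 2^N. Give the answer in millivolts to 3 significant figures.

0.884 mV

V_FS = 7.24 V.
Levels needed ≥ 7.24/2.53 mV = 2862. 2^12 = 4096 suffices, so N_min = 12.
LSB = 7.24 V ÷ 2^12 = 7.24/4096 V = 1.7676 mV.
Half an LSB is 0.884 mV.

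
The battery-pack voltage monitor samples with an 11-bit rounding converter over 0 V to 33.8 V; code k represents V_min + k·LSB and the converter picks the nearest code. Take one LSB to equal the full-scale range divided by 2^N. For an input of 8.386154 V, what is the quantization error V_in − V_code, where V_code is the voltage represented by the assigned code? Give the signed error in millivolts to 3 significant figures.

+2.17 mV

Span = 33.8 V. LSB = 33.8 V / 2^11 ≈ 16.50 mV.
Position in LSBs: (8.386154 − (0)) × 2048/33.8 = 508.1315; rounding gives k = 508.
V_code = 0 + (508/2048) × 33.8 = 8.383984375 V.
e = 8.386154 − (8.383984375) = +2.17 mV.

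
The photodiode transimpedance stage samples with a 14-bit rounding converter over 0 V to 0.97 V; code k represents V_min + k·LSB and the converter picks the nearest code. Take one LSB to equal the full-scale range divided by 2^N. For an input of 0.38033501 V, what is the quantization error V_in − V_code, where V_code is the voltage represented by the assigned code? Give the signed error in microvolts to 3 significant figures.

V_FS = 0.97 V. LSB = 0.97 V / 2^14 ≈ 59.20 µV.
(V_in − V_min)/LSB = (0.38033501 − (0)) × 16384/0.97 = 6424.1328 → nearest code k = 6424.
V_code = V_min + k × range/2^14 = 0 + 6424 × 0.97/16384 = 0.38032714844 V.
e = 0.38033501 − (0.38032714844) = +7.86 µV.

+7.86 µV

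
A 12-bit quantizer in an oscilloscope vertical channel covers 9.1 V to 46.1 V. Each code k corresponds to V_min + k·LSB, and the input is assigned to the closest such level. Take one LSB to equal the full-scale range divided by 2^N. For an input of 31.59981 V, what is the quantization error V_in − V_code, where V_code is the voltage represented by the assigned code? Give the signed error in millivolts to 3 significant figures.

Range = 46.1 − (9.1) = 37 V. LSB = 37 V / 2^12 ≈ 9.033 mV.
(31.59981 − (9.1)) / LSB = 22.49981 × 4096/37 = 2490.7898. Nearest integer: k = 2491.
V_code = 9.1 + (2491/4096) × 37 = 31.60170898 V.
Error = V_in − V_code = 31.59981 − (31.60170898) = −1.90 mV.

−1.90 mV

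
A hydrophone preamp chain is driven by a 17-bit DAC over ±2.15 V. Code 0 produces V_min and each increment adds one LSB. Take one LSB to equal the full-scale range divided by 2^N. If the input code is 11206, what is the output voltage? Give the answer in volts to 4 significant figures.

Full-scale range = 2.15 V − (-2.15 V) = 4.3 V. LSB = 4.3 V / 2^17.
V_out = V_min + code × LSB = -2.15 V + 11206 × 4.3 V / 131072
      = -2.15 + 0.367628 = -1.78237 V.

-1.782 V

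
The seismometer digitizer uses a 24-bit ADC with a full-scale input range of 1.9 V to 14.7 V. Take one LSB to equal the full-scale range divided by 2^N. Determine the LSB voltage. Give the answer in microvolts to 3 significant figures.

0.763 µV

Range = 14.7 − (1.9) = 12.8 V.
Number of codes = 2^24 = 16777216.
LSB = 12.8 V ÷ 2^24 = 12.8/16777216 V = 0.763 µV.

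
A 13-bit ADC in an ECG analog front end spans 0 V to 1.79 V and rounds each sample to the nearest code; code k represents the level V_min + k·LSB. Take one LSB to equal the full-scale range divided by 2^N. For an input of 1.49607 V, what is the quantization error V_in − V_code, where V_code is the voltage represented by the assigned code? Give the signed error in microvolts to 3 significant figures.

−39.6 µV

Range is 1.79 V. LSB = 1.79 V / 2^13 ≈ 218.5 µV.
(V_in − V_min)/LSB = (1.49607 − (0)) × 8192/1.79 = 6846.8187 → nearest code k = 6847.
V_code = V_min + k × range/2^13 = 0 + 6847 × 1.79/8192 = 1.496109619 V.
V_in − V_code = 1.49607 − (1.496109619) = −39.6 µV.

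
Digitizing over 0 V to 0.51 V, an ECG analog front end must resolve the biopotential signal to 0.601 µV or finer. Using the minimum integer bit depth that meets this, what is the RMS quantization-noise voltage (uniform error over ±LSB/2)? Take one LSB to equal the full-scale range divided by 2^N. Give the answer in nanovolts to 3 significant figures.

140 nV

V_FS = 0.51 V.
0.51 V / 0.601 µV = 848600. Since 2^19 = 524288 and 2^20 = 1048576, N = 20.
LSB = 0.51 V ÷ 2^20 = 0.51/1048576 V = 486.37 nV.
V_rms = LSB/√12 = 140 nV.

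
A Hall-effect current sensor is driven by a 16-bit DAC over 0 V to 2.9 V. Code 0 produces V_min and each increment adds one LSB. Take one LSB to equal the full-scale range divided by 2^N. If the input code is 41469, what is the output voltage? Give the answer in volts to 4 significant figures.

1.835 V

Span = 2.9 V. LSB = 2.9 V / 2^16.
V_out = V_min + code × LSB = 0 V + 41469 × 2.9 V / 65536
      = 0 V + 1.83502 V = 1.83502 V.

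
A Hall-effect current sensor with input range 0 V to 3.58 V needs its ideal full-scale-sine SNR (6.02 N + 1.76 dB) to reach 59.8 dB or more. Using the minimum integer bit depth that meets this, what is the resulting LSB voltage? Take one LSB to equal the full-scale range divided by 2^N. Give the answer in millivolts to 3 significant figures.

Range is 3.58 V.
6.02 N + 1.76 ≥ 59.8 gives N ≥ 9.641, so the minimum integer is 10.
Step size = 3.58/1024 V = 3.50 mV.

3.50 mV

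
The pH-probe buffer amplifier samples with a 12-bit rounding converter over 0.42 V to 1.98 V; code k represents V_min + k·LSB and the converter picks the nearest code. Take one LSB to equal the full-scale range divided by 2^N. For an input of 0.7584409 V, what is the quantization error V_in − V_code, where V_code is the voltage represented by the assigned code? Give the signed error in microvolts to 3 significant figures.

−143 µV

Full-scale range = 1.98 V − (0.42 V) = 1.56 V. LSB = 1.56 V / 2^12 ≈ 380.9 µV.
(0.7584409 − (0.42)) / LSB = 0.3384409 × 4096/1.56 = 888.6243. Nearest integer: k = 889.
V_code = V_min + k × range/2^12 = 0.42 + 889 × 1.56/4096 = 0.7585839844 V.
Error = V_in − V_code = 0.7584409 − (0.7585839844) = −143 µV.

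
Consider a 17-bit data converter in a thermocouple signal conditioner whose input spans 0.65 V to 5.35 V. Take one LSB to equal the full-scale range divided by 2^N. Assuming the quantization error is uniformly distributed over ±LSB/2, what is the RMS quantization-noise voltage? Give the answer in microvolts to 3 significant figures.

10.4 µV

The full-scale span is 5.35 − (0.65) = 4.7 V.
LSB = 4.7 V / 2^17 = 35.858 µV.
σ_q = LSB/√12 = 35.858 µV/3.4641 = 10.4 µV.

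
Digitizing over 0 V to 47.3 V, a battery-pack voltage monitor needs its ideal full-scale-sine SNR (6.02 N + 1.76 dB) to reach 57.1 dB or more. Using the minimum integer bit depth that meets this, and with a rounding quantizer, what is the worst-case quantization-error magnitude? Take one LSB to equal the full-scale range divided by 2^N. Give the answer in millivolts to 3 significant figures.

Full-scale range = 47.3 V.
Solving 6.02 N ≥ 57.1 − 1.76: N ≥ 9.193. Round up → N = 10.
One LSB is 47.3 V / 1024 = 46.191 mV.
|e|_max = LSB/2 = 23.1 mV.

23.1 mV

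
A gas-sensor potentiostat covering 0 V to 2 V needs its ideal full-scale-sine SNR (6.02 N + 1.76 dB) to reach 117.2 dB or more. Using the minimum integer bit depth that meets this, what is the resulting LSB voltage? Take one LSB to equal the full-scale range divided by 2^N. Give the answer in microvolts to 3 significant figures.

1.91 µV

V_FS = 2 V.
Required N = ⌈(117.2 − 1.76)/6.02⌉ = ⌈19.176⌉ = 20.
Step size = 2/1048576 V = 1.91 µV.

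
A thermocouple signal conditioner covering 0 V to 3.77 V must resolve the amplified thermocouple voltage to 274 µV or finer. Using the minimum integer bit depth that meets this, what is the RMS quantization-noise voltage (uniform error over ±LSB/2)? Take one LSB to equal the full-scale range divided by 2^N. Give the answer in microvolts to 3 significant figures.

66.4 µV

Range is 3.77 V.
Required number of levels: 3.77/274 µV = 13759; smallest N with 2^N ≥ that is 14.
LSB = 3.77 V / 2^14 = 230.10 µV.
σ_q = LSB/√12 = 230.10 µV/3.4641 = 66.4 µV.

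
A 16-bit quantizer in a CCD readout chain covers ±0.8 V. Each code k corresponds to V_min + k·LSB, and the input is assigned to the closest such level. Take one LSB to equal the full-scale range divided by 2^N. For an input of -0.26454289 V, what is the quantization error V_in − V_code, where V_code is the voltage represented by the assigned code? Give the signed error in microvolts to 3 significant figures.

Full-scale range = 0.8 V − (-0.8 V) = 1.6 V. LSB = 1.6 V / 2^16 ≈ 24.41 µV.
(V_in − V_min)/LSB = (-0.26454289 − (-0.8)) × 65536/1.6 = 21932.3232 → nearest code k = 21932.
V_code = -0.8 + (21932/65536) × 1.6 = -0.26455078125 V.
e = -0.26454289 − (-0.26455078125) = +7.89 µV.

+7.89 µV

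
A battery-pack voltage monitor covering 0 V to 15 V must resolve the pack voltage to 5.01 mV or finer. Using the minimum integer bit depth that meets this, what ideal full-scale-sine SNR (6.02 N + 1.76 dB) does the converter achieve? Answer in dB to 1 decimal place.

Full-scale range = 15 V.
Need 2^N ≥ 15 V / 5.01 mV = 2994 → N_min = 12.
SNR = 6.02 × 12 + 1.76 = 74.00 dB.

74.0 dB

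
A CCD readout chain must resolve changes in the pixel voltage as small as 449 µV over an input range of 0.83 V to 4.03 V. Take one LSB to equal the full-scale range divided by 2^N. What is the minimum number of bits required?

Range = 4.03 − (0.83) = 3.2 V.
Required number of levels: 3.2/449 µV = 7126.9; smallest N with 2^N ≥ that is 13.

13 bits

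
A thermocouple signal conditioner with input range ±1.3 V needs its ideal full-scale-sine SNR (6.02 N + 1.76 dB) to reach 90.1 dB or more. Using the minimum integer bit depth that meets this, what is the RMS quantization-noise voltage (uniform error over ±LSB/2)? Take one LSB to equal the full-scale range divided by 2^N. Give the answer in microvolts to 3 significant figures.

Range = 1.3 − (-1.3) = 2.6 V.
Solving 6.02 N ≥ 90.1 − 1.76: N ≥ 14.674. Round up → N = 15.
LSB = 2.6 V / 2^15 = 79.346 µV.
RMS noise = LSB/√12 = 22.9 µV.

22.9 µV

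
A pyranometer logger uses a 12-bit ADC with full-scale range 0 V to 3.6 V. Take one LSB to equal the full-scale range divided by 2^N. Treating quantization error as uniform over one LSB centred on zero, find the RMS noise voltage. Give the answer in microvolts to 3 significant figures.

254 µV

Range is 3.6 V.
LSB = 3.6 V / 2^12 = 0.87891 mV.
V_rms = LSB/√12 = 0.87891 mV / √12 = 254 µV.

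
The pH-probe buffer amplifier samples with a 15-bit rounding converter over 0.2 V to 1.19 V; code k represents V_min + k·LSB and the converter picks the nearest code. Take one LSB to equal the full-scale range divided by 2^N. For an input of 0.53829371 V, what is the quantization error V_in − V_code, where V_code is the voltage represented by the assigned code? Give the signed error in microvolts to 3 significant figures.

+5.44 µV

Span: 1.19 V − (0.2 V) = 0.99 V. LSB = 0.99 V / 2^15 ≈ 30.21 µV.
(0.53829371 − (0.2)) / LSB = 0.33829371 × 32768/0.99 = 11197.1801. Nearest integer: k = 11197.
Reconstructed level: 0.2 + 11197 × 0.99/32768 V = 0.53828826904 V.
e = 0.53829371 − (0.53828826904) = +5.44 µV.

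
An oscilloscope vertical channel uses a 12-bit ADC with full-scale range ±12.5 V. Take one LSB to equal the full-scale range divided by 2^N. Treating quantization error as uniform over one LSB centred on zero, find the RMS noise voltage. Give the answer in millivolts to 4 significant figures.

Full-scale range = 12.5 V − (-12.5 V) = 25 V.
LSB = 25 V ÷ 2^12 = 25/4096 V = 6.10352 mV.
RMS of a uniform error over width LSB is LSB/√12 = 1.762 mV.

1.762 mV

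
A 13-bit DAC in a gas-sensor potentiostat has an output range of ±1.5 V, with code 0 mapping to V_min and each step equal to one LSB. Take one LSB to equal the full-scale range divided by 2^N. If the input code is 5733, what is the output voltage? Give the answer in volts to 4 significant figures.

Range = 1.5 − (-1.5) = 3 V. LSB = 3 V / 2^13.
Output = V_min + (5733/8192) × range = -1.5 + 0.699829 × 3 V
      = -1.5 + 2.09949 = 0.599487 V.

0.5995 V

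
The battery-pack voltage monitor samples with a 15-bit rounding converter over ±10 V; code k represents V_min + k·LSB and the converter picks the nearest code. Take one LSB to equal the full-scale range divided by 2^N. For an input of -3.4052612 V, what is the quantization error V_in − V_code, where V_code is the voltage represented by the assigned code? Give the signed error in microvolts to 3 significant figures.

−110 µV

Full-scale range = 10 V − (-10 V) = 20 V. LSB = 20 V / 2^15 ≈ 0.6104 mV.
(-3.4052612 − (-10)) / LSB = 6.5947388 × 32768/20 = 10804.8200. Nearest integer: k = 10805.
V_code = -10 + (10805/32768) × 20 = -3.4051513672 V.
V_in − V_code = -3.4052612 − (-3.4051513672) = −110 µV.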